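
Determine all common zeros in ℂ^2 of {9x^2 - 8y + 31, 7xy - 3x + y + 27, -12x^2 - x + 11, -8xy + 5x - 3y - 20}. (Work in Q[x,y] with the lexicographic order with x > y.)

{(-1, 5)}

Compute a lex Gröbner basis by Buchberger's algorithm.
f_1 = 9x^2 - 8y + 31, LT = x^2.
f_2 = 7xy - 3x + y + 27, LT = xy.
f_3 = -12x^2 - x + 11, LT = x^2.
f_4 = -8xy + 5x - 3y - 20, LT = xy.

S(f_1,f_2): lcm = x^2y. S = 3/7x^2 - 1/7xy - 27/7x - 8/9y^2 + 31/9y.
  leading term x^2: subtract (1/21)·f_1 from 3/7x^2 - 1/7xy - 27/7x - 8/9y^2 + 31/9y → -1/7xy - 27/7x - 8/9y^2 + 241/63y - 31/21
  leading term xy: subtract (-1/49)·f_2 from -1/7xy - 27/7x - 8/9y^2 + 241/63y - 31/21 → -192/49x - 8/9y^2 + 1696/441y - 136/147
  leading term x: no divisor's leading term divides it; move -192/49x to the remainder.
  leading term y^2: no divisor's leading term divides it; move -8/9y^2 to the remainder.
  leading term y: no divisor's leading term divides it; move 1696/441y to the remainder.
  leading term 1: no divisor's leading term divides it; move -136/147 to the remainder.
  remainder -192/49x - 8/9y^2 + 1696/441y - 136/147 ≠ 0; add h_5 = -192/49x - 8/9y^2 + 1696/441y - 136/147 to the basis.

S(f_1,f_3): lcm = x^2. S = -1/12x - 8/9y + 157/36.
  leading term x: subtract (49/2304)·h_5 from -1/12x - 8/9y + 157/36 → 49/2592y^2 - 629/648y + 3785/864
  leading term y^2: no divisor's leading term divides it; move 49/2592y^2 to the remainder.
  leading term y: no divisor's leading term divides it; move -629/648y to the remainder.
  leading term 1: no divisor's leading term divides it; move 3785/864 to the remainder.
  remainder 49/2592y^2 - 629/648y + 3785/864 ≠ 0; add h_6 = 49/2592y^2 - 629/648y + 3785/864 to the basis.

S(f_1,f_4): lcm = x^2y. S = 5/8x^2 - 3/8xy - 5/2x - 8/9y^2 + 31/9y.
  leading term x^2: subtract (5/72)·f_1 from 5/8x^2 - 3/8xy - 5/2x - 8/9y^2 + 31/9y → -3/8xy - 5/2x - 8/9y^2 + 4y - 155/72
  leading term xy: subtract (-3/56)·f_2 from -3/8xy - 5/2x - 8/9y^2 + 4y - 155/72 → -149/56x - 8/9y^2 + 227/56y - 89/126
  leading term x: subtract (1043/1536)·h_5 from -149/56x - 8/9y^2 + 227/56y - 89/126 → -493/1728y^2 + 623/432y - 5/64
  leading term y^2: subtract (-1479/98)·h_6 from -493/1728y^2 + 623/432y - 5/64 → -46595/3528y + 232975/3528
  leading term y: no divisor's leading term divides it; move -46595/3528y to the remainder.
  leading term 1: no divisor's leading term divides it; move 232975/3528 to the remainder.
  remainder -46595/3528y + 232975/3528 ≠ 0; add h_7 = -46595/3528y + 232975/3528 to the basis.

The other S-polynomials (S(f_2,f_3), S(f_2,f_4), S(f_3,f_4), S(f_1,h_5), S(f_2,h_5), S(f_3,h_5), S(f_4,h_5), S(f_1,h_6), S(f_2,h_6), S(f_3,h_6), S(f_4,h_6), S(h_5,h_6), S(f_1,h_7), S(f_2,h_7), S(f_3,h_7), S(f_4,h_7), S(h_5,h_7), S(h_6,h_7)) all reduce to 0 modulo the current basis, so we have a Gröbner basis.
Inter-reduce: drop elements whose leading term is divisible by another's, tail-reduce, and make monic.
Reduced Gröbner basis: {x + 1, y - 5}.

Elimination: the polynomial y - 5 lies in the elimination ideal for y, so y ∈ {5}. For each such y, the remaining basis elements (now univariate) give the rest of the solution.
  y = 5: the earlier basis element becomes x + 1 = 0, giving x = -1 — point (-1, 5).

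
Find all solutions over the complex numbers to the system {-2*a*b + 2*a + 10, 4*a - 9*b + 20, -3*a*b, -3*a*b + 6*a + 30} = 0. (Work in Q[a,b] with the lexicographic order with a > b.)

{(-5, 0)}

Compute a lex Gröbner basis by Buchberger's algorithm.
f_1 = -2*a*b + 2*a + 10, LT = a*b.
f_2 = 4*a - 9*b + 20, LT = a.
f_3 = -3*a*b, LT = a*b.
f_4 = -3*a*b + 6*a + 30, LT = a*b.

S(f_1,f_2): lcm = a*b. S = -a + 9/4*b**2 - 5*b - 5.
  leading term a: subtract (-1/4)·f_2 from -a + 9/4*b**2 - 5*b - 5 → 9/4*b**2 - 29/4*b
  leading term b**2: no divisor's leading term divides it; move 9/4*b**2 to the remainder.
  leading term b: no divisor's leading term divides it; move -29/4*b to the remainder.
  remainder 9/4*b**2 - 29/4*b ≠ 0; add h_5 = 9/4*b**2 - 29/4*b to the basis.

S(f_1,f_3): lcm = a*b. S = -a - 5.
  leading term a: subtract (-1/4)·f_2 from -a - 5 → -9/4*b
  leading term b: no divisor's leading term divides it; move -9/4*b to the remainder.
  remainder -9/4*b ≠ 0; add h_6 = -9/4*b to the basis.

The other S-polynomials (S(f_1,f_4), S(f_2,f_3), S(f_2,f_4), S(f_3,f_4), S(f_1,h_5), S(f_2,h_5), S(f_3,h_5), S(f_4,h_5), S(f_1,h_6), S(f_2,h_6), S(f_3,h_6), S(f_4,h_6), S(h_5,h_6)) all reduce to 0 modulo the current basis, so we have a Gröbner basis.
Inter-reduce: drop elements whose leading term is divisible by another's, tail-reduce, and make monic.
Reduced Gröbner basis: {a + 5, b}.

From the last basis element, b = 0, so b takes values in {0}. Each choice, substituted upward through the basis, yields the corresponding point(s) of the solution set.
  b = 0: the earlier basis element becomes a + 5 = 0, giving a = -5 — point (-5, 0).
Check: every point annihilates each of the original generators.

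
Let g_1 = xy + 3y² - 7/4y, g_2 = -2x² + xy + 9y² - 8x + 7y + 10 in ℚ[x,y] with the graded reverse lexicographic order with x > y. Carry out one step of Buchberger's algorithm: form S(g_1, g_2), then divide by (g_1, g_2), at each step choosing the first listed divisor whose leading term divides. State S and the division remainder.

lcm(LM(g_1), LM(g_2)) = x²y.
S = (lcm/LT(g_1))·g_1 − (lcm/LT(g_2))·g_2 = 7/2xy² + 9/2y³ - 23/4xy + 7/2y² + 5y.
Reduce S modulo (g_1, g_2) in that order:
  leading term xy²: subtract (7/2y)·g_1 from 7/2xy² + 9/2y³ - 23/4xy + 7/2y² + 5y → -6y³ - 23/4xy + 77/8y² + 5y
  leading term y³: no divisor's leading term divides it; move -6y³ to the remainder.
  leading term xy: subtract (-23/4)·g_1 from -23/4xy + 77/8y² + 5y → 215/8y² - 81/16y
  leading term y²: no divisor's leading term divides it; move 215/8y² to the remainder.
  leading term y: no divisor's leading term divides it; move -81/16y to the remainder.
The remainder -6y³ + 215/8y² - 81/16y is nonzero, so it would be added as the next basis element.

S(g_1, g_2) = 7/2xy² + 9/2y³ - 23/4xy + 7/2y² + 5y; remainder on division = -6y³ + 215/8y² - 81/16y.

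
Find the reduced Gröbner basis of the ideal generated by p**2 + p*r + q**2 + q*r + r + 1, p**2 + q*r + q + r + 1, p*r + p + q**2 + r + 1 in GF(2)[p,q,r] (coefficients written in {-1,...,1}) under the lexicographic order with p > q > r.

The reduced Gröbner basis is the canonical form of the ideal for this ordering.

f_1 = p**2 + p*r + q**2 + q*r + r + 1, LT = p**2.
f_2 = p**2 + q*r + q + r + 1, LT = p**2.
f_3 = p*r + p + q**2 + r + 1, LT = p*r.

S(f_1,f_2): lcm = p**2. S = p*r + q**2 + q.
  leading term p*r: subtract (1)·f_3 from p*r + q**2 + q → p + q + r + 1
  leading term p: no divisor's leading term divides it; move p to the remainder.
  leading term q: no divisor's leading term divides it; move q to the remainder.
  leading term r: no divisor's leading term divides it; move r to the remainder.
  leading term 1: no divisor's leading term divides it; move 1 to the remainder.
  remainder p + q + r + 1 ≠ 0; add g_4 = p + q + r + 1 to the basis.

S(f_1,f_3): lcm = p**2*r. S = p**2 + p*q**2 + p*r**2 + p*r + p + q**2*r + q*r**2 + r**2 + r.
  leading term p**2: subtract (1)·f_1 from p**2 + p*q**2 + p*r**2 + p*r + p + q**2*r + q*r**2 + r**2 + r → p*q**2 + p*r**2 + p + q**2*r + q**2 + q*r**2 + q*r + r**2 + 1
  leading term p*q**2: subtract (q**2)·g_4 from p*q**2 + p*r**2 + p + q**2*r + q**2 + q*r**2 + q*r + r**2 + 1 → p*r**2 + p + q**3 + q*r**2 + q*r + r**2 + 1
  leading term p*r**2: subtract (r)·f_3 from p*r**2 + p + q**3 + q*r**2 + q*r + r**2 + 1 → p*r + p + q**3 + q**2*r + q*r**2 + q*r + r + 1
  leading term p*r: subtract (1)·f_3 from p*r + p + q**3 + q**2*r + q*r**2 + q*r + r + 1 → q**3 + q**2*r + q**2 + q*r**2 + q*r
  leading term q**3: no divisor's leading term divides it; move q**3 to the remainder.
  leading term q**2*r: no divisor's leading term divides it; move q**2*r to the remainder.
  leading term q**2: no divisor's leading term divides it; move q**2 to the remainder.
  leading term q*r**2: no divisor's leading term divides it; move q*r**2 to the remainder.
  leading term q*r: no divisor's leading term divides it; move q*r to the remainder.
  remainder q**3 + q**2*r + q**2 + q*r**2 + q*r ≠ 0; add g_5 = q**3 + q**2*r + q**2 + q*r**2 + q*r to the basis.

S(f_2,f_3): lcm = p**2*r. S = p**2 + p*q**2 + p*r + p + q*r**2 + q*r + r**2 + r.
  leading term p**2: subtract (1)·f_1 from p**2 + p*q**2 + p*r + p + q*r**2 + q*r + r**2 + r → p*q**2 + p + q**2 + q*r**2 + r**2 + 1
  leading term p*q**2: subtract (q**2)·g_4 from p*q**2 + p + q**2 + q*r**2 + r**2 + 1 → p + q**3 + q**2*r + q*r**2 + r**2 + 1
  leading term p: subtract (1)·g_4 from p + q**3 + q**2*r + q*r**2 + r**2 + 1 → q**3 + q**2*r + q*r**2 + q + r**2 + r
  leading term q**3: subtract (1)·g_5 from q**3 + q**2*r + q*r**2 + q + r**2 + r → q**2 + q*r + q + r**2 + r
  leading term q**2: no divisor's leading term divides it; move q**2 to the remainder.
  leading term q*r: no divisor's leading term divides it; move q*r to the remainder.
  leading term q: no divisor's leading term divides it; move q to the remainder.
  leading term r**2: no divisor's leading term divides it; move r**2 to the remainder.
  leading term r: no divisor's leading term divides it; move r to the remainder.
  remainder q**2 + q*r + q + r**2 + r ≠ 0; add g_6 = q**2 + q*r + q + r**2 + r to the basis.

The other S-polynomials (S(f_1,g_4), S(f_2,g_4), S(f_3,g_4), S(f_1,g_5), S(f_2,g_5), S(f_3,g_5), S(g_4,g_5), S(f_1,g_6), S(f_2,g_6), S(f_3,g_6), S(g_4,g_6), S(g_5,g_6)) all reduce to 0 modulo the current basis, so we have a Gröbner basis.
Inter-reduce: drop elements whose leading term is divisible by another's, tail-reduce, and make monic.

G = {p + q + r + 1, q**2 + q*r + q + r**2 + r}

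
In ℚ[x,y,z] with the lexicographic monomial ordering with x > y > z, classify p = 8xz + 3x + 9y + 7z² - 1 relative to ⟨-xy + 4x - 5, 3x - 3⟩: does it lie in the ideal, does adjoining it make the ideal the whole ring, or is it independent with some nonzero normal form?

8xz + 3x + 9y + 7z² - 1 is independent of I; its normal form modulo I is 7z² + 8z - 7.

First compute the reduced Gröbner basis of I by Buchberger's algorithm.
f_1 = -xy + 4x - 5, LT = xy.
f_2 = 3x - 3, LT = x.

S(f_1,f_2): lcm = xy. S = -4x + y + 5.
  leading term x: subtract (-4/3)·f_2 from -4x + y + 5 → y + 1
  leading term y: no divisor's leading term divides it; move y to the remainder.
  leading term 1: no divisor's leading term divides it; move 1 to the remainder.
  remainder y + 1 ≠ 0; add h_3 = y + 1 to the basis.

The other S-polynomials (S(f_1,h_3), S(f_2,h_3)) all reduce to 0 modulo the current basis, so we have a Gröbner basis.
Inter-reduce: drop elements whose leading term is divisible by another's, tail-reduce, and make monic.
Reduced Gröbner basis: {x - 1, y + 1}.
Label its elements g_1 = x - 1, g_2 = y + 1.

Reduce p = 8xz + 3x + 9y + 7z² - 1 modulo G:
  leading term xz: subtract (8z)·g_1 from 8xz + 3x + 9y + 7z² - 1 → 3x + 9y + 7z² + 8z - 1
  leading term x: subtract (3)·g_1 from 3x + 9y + 7z² + 8z - 1 → 9y + 7z² + 8z + 2
  leading term y: subtract (9)·g_2 from 9y + 7z² + 8z + 2 → 7z² + 8z - 7
  leading term z²: no divisor's leading term divides it; move 7z² to the remainder.
  leading term z: no divisor's leading term divides it; move 8z to the remainder.
  leading term 1: no divisor's leading term divides it; move -7 to the remainder.
  normal form = 7z² + 8z - 7.
The normal form is nonzero, so p ∉ I. Since p minus its normal form lies in I, I + (p) = I + (r) where r = 7z² + 8z - 7; decide whether this ideal is the whole ring.
Run Buchberger on G together with r (pairs among the g_i already reduce to 0 since G is a Gröbner basis):
g_1 = x - 1, LT = x.
g_2 = y + 1, LT = y.
r = 7z² + 8z - 7, LT = z².

The S-polynomials (S(g_1,g_2), S(g_1,r), S(g_2,r)) all reduce to 0 modulo the current basis, so we have a Gröbner basis.
Inter-reduce: drop elements whose leading term is divisible by another's, tail-reduce, and make monic.
Reduced Gröbner basis: {x - 1, y + 1, z² + 8/7z - 1}.
The reduced Gröbner basis of I + (p) is {x - 1, y + 1, z² + 8/7z - 1} ≠ {1}, a proper ideal, so the enlarged system stays consistent: p is independent of I, with normal form 7z² + 8z - 7.

Ideal membership is decidable via reduction modulo a Gröbner basis.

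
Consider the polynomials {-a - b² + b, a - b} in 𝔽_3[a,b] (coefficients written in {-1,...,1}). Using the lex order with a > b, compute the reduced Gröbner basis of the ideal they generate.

G = {a - b, b²}

f_1 = -a - b² + b, LT = a.
f_2 = a - b, LT = a.

S(f_1,f_2): lcm = a. S = b².
  leading term b²: no divisor's leading term divides it; move b² to the remainder.
  remainder b² ≠ 0; add g_3 = b² to the basis.

The other S-polynomials (S(f_1,g_3), S(f_2,g_3)) all reduce to 0 modulo the current basis, so we have a Gröbner basis.
Inter-reduce: drop elements whose leading term is divisible by another's, tail-reduce, and make monic.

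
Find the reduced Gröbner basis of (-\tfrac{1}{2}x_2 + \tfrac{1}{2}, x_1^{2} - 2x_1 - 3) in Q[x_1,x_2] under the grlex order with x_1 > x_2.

The reduced Gröbner basis is the canonical form of the ideal for this ordering.

f_1 = -\tfrac{1}{2}x_2 + \tfrac{1}{2}, LT = x_2.
f_2 = x_1^{2} - 2x_1 - 3, LT = x_1^{2}.

The S-polynomials (S(f_1,f_2)) all reduce to 0 modulo the current basis, so we have a Gröbner basis.

G = {x_1^{2} - 2x_1 - 3, x_2 - 1}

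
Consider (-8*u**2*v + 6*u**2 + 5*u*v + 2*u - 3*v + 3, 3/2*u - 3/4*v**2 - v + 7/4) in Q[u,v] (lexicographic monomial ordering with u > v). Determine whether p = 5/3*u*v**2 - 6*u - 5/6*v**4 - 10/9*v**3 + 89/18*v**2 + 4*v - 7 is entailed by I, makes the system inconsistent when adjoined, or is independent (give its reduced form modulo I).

5/3*u*v**2 - 6*u - 5/6*v**4 - 10/9*v**3 + 89/18*v**2 + 4*v - 7 lies in I (it reduces to 0).

First compute the reduced Gröbner basis of I by Buchberger's algorithm.
f_1 = -8*u**2*v + 6*u**2 + 5*u*v + 2*u - 3*v + 3, LT = u**2*v.
f_2 = 3/2*u - 3/4*v**2 - v + 7/4, LT = u.

S(f_1,f_2): lcm = u**2*v. S = -3/4*u**2 + 1/2*u*v**3 + 2/3*u*v**2 - 43/24*u*v - 1/4*u + 3/8*v - 3/8.
  reduce S modulo (f_1, f_2):
  remainder 1/4*v**5 + 23/48*v**4 - 221/144*v**3 - 14/9*v**2 + 499/144*v - 53/48 ≠ 0; add h_3 = 1/4*v**5 + 23/48*v**4 - 221/144*v**3 - 14/9*v**2 + 499/144*v - 53/48 to the basis.

The other S-polynomials (S(f_1,h_3), S(f_2,h_3)) all reduce to 0 modulo the current basis, so we have a Gröbner basis.
Inter-reduce: drop elements whose leading term is divisible by another's, tail-reduce, and make monic.
Reduced Gröbner basis: {u - 1/2*v**2 - 2/3*v + 7/6, v**5 + 23/12*v**4 - 221/36*v**3 - 56/9*v**2 + 499/36*v - 53/12}.
Label its elements g_1 = u - 1/2*v**2 - 2/3*v + 7/6, g_2 = v**5 + 23/12*v**4 - 221/36*v**3 - 56/9*v**2 + 499/36*v - 53/12.

Reduce p = 5/3*u*v**2 - 6*u - 5/6*v**4 - 10/9*v**3 + 89/18*v**2 + 4*v - 7 modulo G:
  leading term u*v**2: subtract (5/3*v**2)·g_1 from 5/3*u*v**2 - 6*u - 5/6*v**4 - 10/9*v**3 + 89/18*v**2 + 4*v - 7 → -6*u + 3*v**2 + 4*v - 7
  leading term u: subtract (-6)·g_1 from -6*u + 3*v**2 + 4*v - 7 → 0
  normal form = 0.
Since the normal form is 0, p ∈ I.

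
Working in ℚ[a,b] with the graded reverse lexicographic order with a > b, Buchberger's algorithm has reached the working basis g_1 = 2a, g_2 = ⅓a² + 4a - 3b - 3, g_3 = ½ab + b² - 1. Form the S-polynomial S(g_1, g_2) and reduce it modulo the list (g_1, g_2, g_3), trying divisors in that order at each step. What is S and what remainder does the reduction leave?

lcm(LM(g_1), LM(g_2)) = a².
S = (lcm/LT(g_1))·g_1 − (lcm/LT(g_2))·g_2 = -12a + 9b + 9.
Reduce S modulo (g_1, g_2, g_3) in that order:
  leading term a: subtract (-6)·g_1 from -12a + 9b + 9 → 9b + 9
  leading term b: no divisor's leading term divides it; move 9b to the remainder.
  leading term 1: no divisor's leading term divides it; move 9 to the remainder.
The remainder 9b + 9 is nonzero, so it would be added as the next basis element.

S(g_1, g_2) = -12a + 9b + 9; remainder on division = 9b + 9.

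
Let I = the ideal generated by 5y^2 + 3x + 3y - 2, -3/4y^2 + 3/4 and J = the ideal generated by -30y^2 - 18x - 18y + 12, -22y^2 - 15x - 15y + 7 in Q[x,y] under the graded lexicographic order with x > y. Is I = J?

Yes, the ideals are equal.

For a fixed monomial order, each ideal has a unique reduced Gröbner basis; comparing bases decides equality.
Buchberger on the first generating set:
f_1 = 5y^2 + 3x + 3y - 2, LT = y^2.
f_2 = -3/4y^2 + 3/4, LT = y^2.

S(f_1,f_2): lcm = y^2. S = 3/5x + 3/5y + 3/5.
  reduce S modulo (f_1, f_2):
  remainder 3/5x + 3/5y + 3/5 ≠ 0; add g_3 = 3/5x + 3/5y + 3/5 to the basis.

The other S-polynomials (S(f_1,g_3), S(f_2,g_3)) all reduce to 0 modulo the current basis, so we have a Gröbner basis.
Inter-reduce: drop elements whose leading term is divisible by another's, tail-reduce, and make monic.
Reduced Gröbner basis: {y^2 - 1, x + y + 1}.

Buchberger on the second generating set:
h_1 = -30y^2 - 18x - 18y + 12, LT = y^2.
h_2 = -22y^2 - 15x - 15y + 7, LT = y^2.

S(h_1,h_2): lcm = y^2. S = -9/110x - 9/110y - 9/110.
  reduce S modulo (h_1, h_2):
  remainder -9/110x - 9/110y - 9/110 ≠ 0; add k_3 = -9/110x - 9/110y - 9/110 to the basis.

The other S-polynomials (S(h_1,k_3), S(h_2,k_3)) all reduce to 0 modulo the current basis, so we have a Gröbner basis.
Inter-reduce: drop elements whose leading term is divisible by another's, tail-reduce, and make monic.
Reduced Gröbner basis: {y^2 - 1, x + y + 1}.

The two bases agree; hence the ideals are identical.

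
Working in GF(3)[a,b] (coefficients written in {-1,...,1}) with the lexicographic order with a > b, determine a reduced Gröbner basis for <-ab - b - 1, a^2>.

f_1 = -ab - b - 1, LT = ab.
f_2 = a^2, LT = a^2.

S(f_1,f_2): lcm = a^2b. S = ab + a.
  leading term ab: subtract (-1)·f_1 from ab + a → a - b - 1
  leading term a: no divisor's leading term divides it; move a to the remainder.
  leading term b: no divisor's leading term divides it; move -b to the remainder.
  leading term 1: no divisor's leading term divides it; move -1 to the remainder.
  remainder a - b - 1 ≠ 0; add g_3 = a - b - 1 to the basis.

S(f_1,g_3): lcm = ab. S = b^2 - b + 1.
  leading term b^2: no divisor's leading term divides it; move b^2 to the remainder.
  leading term b: no divisor's leading term divides it; move -b to the remainder.
  leading term 1: no divisor's leading term divides it; move 1 to the remainder.
  remainder b^2 - b + 1 ≠ 0; add g_4 = b^2 - b + 1 to the basis.

The other S-polynomials (S(f_2,g_3), S(f_1,g_4), S(f_2,g_4), S(g_3,g_4)) all reduce to 0 modulo the current basis, so we have a Gröbner basis.
Inter-reduce: drop elements whose leading term is divisible by another's, tail-reduce, and make monic.

G = {a - b - 1, b^2 - b + 1}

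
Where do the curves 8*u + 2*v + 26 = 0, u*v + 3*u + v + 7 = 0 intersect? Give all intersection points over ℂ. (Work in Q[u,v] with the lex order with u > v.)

Compute a lex Gröbner basis by Buchberger's algorithm.
f_1 = 8*u + 2*v + 26, LT = u.
f_2 = u*v + 3*u + v + 7, LT = u*v.

S(f_1,f_2): lcm = u*v. S = -3*u + 1/4*v**2 + 9/4*v - 7.
  leading term u: subtract (-3/8)·f_1 from -3*u + 1/4*v**2 + 9/4*v - 7 → 1/4*v**2 + 3*v + 11/4
  leading term v**2: no divisor's leading term divides it; move 1/4*v**2 to the remainder.
  leading term v: no divisor's leading term divides it; move 3*v to the remainder.
  leading term 1: no divisor's leading term divides it; move 11/4 to the remainder.
  remainder 1/4*v**2 + 3*v + 11/4 ≠ 0; add h_3 = 1/4*v**2 + 3*v + 11/4 to the basis.

The other S-polynomials (S(f_1,h_3), S(f_2,h_3)) all reduce to 0 modulo the current basis, so we have a Gröbner basis.
Inter-reduce: drop elements whose leading term is divisible by another's, tail-reduce, and make monic.
Reduced Gröbner basis: {u + 1/4*v + 13/4, v**2 + 12*v + 11}.

The lex basis is triangular: the last element involves only v. Solving v**2 + 12*v + 11 = 0 gives v ∈ {-11, -1}; substituting each value into the earlier elements determines the remaining variables.
  v = -11: the earlier basis element becomes u + 1/2 = 0, giving u = -1/2 — point (-1/2, -11).
  v = -1: the earlier basis element becomes u + 3 = 0, giving u = -3 — point (-3, -1).
Check: every point annihilates each of the original generators.

{(-1/2, -11), (-3, -1)}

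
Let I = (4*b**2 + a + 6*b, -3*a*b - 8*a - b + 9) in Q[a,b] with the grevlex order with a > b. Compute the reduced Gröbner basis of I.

f_1 = 4*b**2 + a + 6*b, LT = b**2.
f_2 = -3*a*b - 8*a - b + 9, LT = a*b.

S(f_1,f_2): lcm = a*b**2. S = 1/4*a**2 - 7/6*a*b - 1/3*b**2 + 3*b.
  leading term a**2: no divisor's leading term divides it; move 1/4*a**2 to the remainder.
  leading term a*b: subtract (7/18)·f_2 from -7/6*a*b - 1/3*b**2 + 3*b → -1/3*b**2 + 28/9*a + 61/18*b - 7/2
  leading term b**2: subtract (-1/12)·f_1 from -1/3*b**2 + 28/9*a + 61/18*b - 7/2 → 115/36*a + 35/9*b - 7/2
  leading term a: no divisor's leading term divides it; move 115/36*a to the remainder.
  leading term b: no divisor's leading term divides it; move 35/9*b to the remainder.
  leading term 1: no divisor's leading term divides it; move -7/2 to the remainder.
  remainder 1/4*a**2 + 115/36*a + 35/9*b - 7/2 ≠ 0; add g_3 = 1/4*a**2 + 115/36*a + 35/9*b - 7/2 to the basis.

The other S-polynomials (S(f_1,g_3), S(f_2,g_3)) all reduce to 0 modulo the current basis, so we have a Gröbner basis.

G = {a**2 + 115/9*a + 140/9*b - 14, a*b + 8/3*a + 1/3*b - 3, b**2 + 1/4*a + 3/2*b}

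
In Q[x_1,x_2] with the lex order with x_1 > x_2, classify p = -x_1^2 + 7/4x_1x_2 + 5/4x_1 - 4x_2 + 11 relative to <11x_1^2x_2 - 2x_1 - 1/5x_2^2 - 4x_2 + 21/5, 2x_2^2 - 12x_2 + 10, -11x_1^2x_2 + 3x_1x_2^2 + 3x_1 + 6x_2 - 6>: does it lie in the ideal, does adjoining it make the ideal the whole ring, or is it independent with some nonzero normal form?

First compute the reduced Gröbner basis of I by Buchberger's algorithm.
f_1 = 11x_1^2x_2 - 2x_1 - 1/5x_2^2 - 4x_2 + 21/5, LT = x_1^2x_2.
f_2 = 2x_2^2 - 12x_2 + 10, LT = x_2^2.
f_3 = -11x_1^2x_2 + 3x_1x_2^2 + 3x_1 + 6x_2 - 6, LT = x_1^2x_2.

S(f_1,f_2): lcm = x_1^2x_2^2. S = 6x_1^2x_2 - 5x_1^2 - 2/11x_1x_2 - 1/55x_2^3 - 4/11x_2^2 + 21/55x_2.
  reduce S modulo (f_1, f_2, f_3):
  remainder -5x_1^2 - 2/11x_1x_2 + 12/11x_1 + 26/55x_2 - 26/55 ≠ 0; add h_4 = -5x_1^2 - 2/11x_1x_2 + 12/11x_1 + 26/55x_2 - 26/55 to the basis.

S(f_1,f_3): lcm = x_1^2x_2. S = 3/11x_1x_2^2 + 1/11x_1 - 1/55x_2^2 + 2/11x_2 - 9/55.
  reduce S modulo (f_1, f_2, f_3, h_4):
  remainder 18/11x_1x_2 - 14/11x_1 + 4/55x_2 - 4/55 ≠ 0; add h_5 = 18/11x_1x_2 - 14/11x_1 + 4/55x_2 - 4/55 to the basis.

S(f_2,f_3): lcm = x_1^2x_2^2. S = -6x_1^2x_2 + 5x_1^2 + 3/11x_1x_2^3 + 3/11x_1x_2 + 6/11x_2^2 - 6/11x_2.
  reduce S modulo (f_1, f_2, f_3, h_4, h_5):
  remainder -152/99x_1 - 8/495x_2 + 8/495 ≠ 0; add h_6 = -152/99x_1 - 8/495x_2 + 8/495 to the basis.

S(f_1,h_5): lcm = x_1^2x_2. S = 7/9x_1^2 - 2/45x_1x_2 - 68/495x_1 - 1/55x_2^2 - 4/11x_2 + 21/55.
  reduce S modulo (f_1, f_2, f_3, h_4, h_5, h_6):
  remainder -18608/47025x_2 + 18608/47025 ≠ 0; add h_7 = -18608/47025x_2 + 18608/47025 to the basis.

The other S-polynomials (S(f_1,h_4), S(f_2,h_4), S(f_3,h_4), S(f_2,h_5), S(f_3,h_5), S(h_4,h_5), S(f_1,h_6), S(f_2,h_6), S(f_3,h_6), S(h_4,h_6), S(h_5,h_6), S(f_1,h_7), S(f_2,h_7), S(f_3,h_7), S(h_4,h_7), S(h_5,h_7), S(h_6,h_7)) all reduce to 0 modulo the current basis, so we have a Gröbner basis.
Inter-reduce: drop elements whose leading term is divisible by another's, tail-reduce, and make monic.
Reduced Gröbner basis: {x_1, x_2 - 1}.
Label its elements g_1 = x_1, g_2 = x_2 - 1.

Reduce p = -x_1^2 + 7/4x_1x_2 + 5/4x_1 - 4x_2 + 11 modulo G:
  leading term x_1^2: subtract (-x_1)·g_1 from -x_1^2 + 7/4x_1x_2 + 5/4x_1 - 4x_2 + 11 → 7/4x_1x_2 + 5/4x_1 - 4x_2 + 11
  leading term x_1x_2: subtract (7/4x_2)·g_1 from 7/4x_1x_2 + 5/4x_1 - 4x_2 + 11 → 5/4x_1 - 4x_2 + 11
  leading term x_1: subtract (5/4)·g_1 from 5/4x_1 - 4x_2 + 11 → -4x_2 + 11
  leading term x_2: subtract (-4)·g_2 from -4x_2 + 11 → 7
  leading term 1: no divisor's leading term divides it; move 7 to the remainder.
  normal form = 7.
The normal form is nonzero, so p ∉ I. Since p minus its normal form lies in I, I + (p) = I + (r) where r = 7; decide whether this ideal is the whole ring.
Here r = 7 is a nonzero constant, hence a unit: 1 ∈ I + (p), the Gröbner basis of I + (p) is {1}, and the enlarged system has no common solution — adjoining p is inconsistent.

Adjoining -x_1^2 + 7/4x_1x_2 + 5/4x_1 - 4x_2 + 11 makes the ideal the whole ring: the system is inconsistent.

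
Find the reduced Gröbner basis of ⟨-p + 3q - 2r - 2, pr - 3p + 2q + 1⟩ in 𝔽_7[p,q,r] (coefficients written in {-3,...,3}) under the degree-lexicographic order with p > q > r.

f_1 = -p + 3q - 2r - 2, LT = p.
f_2 = pr - 3p + 2q + 1, LT = pr.

S(f_1,f_2): lcm = pr. S = -3qr + 2r² + 3p - 2q + 2r - 1.
  leading term qr: no divisor's leading term divides it; move -3qr to the remainder.
  leading term r²: no divisor's leading term divides it; move 2r² to the remainder.
  leading term p: subtract (-3)·f_1 from 3p - 2q + 2r - 1 → 3r
  leading term r: no divisor's leading term divides it; move 3r to the remainder.
  remainder -3qr + 2r² + 3r ≠ 0; add g_3 = -3qr + 2r² + 3r to the basis.

The other S-polynomials (S(f_1,g_3), S(f_2,g_3)) all reduce to 0 modulo the current basis, so we have a Gröbner basis.
Inter-reduce: drop elements whose leading term is divisible by another's, tail-reduce, and make monic.

G = {qr - 3r² - r, p - 3q + 2r + 2}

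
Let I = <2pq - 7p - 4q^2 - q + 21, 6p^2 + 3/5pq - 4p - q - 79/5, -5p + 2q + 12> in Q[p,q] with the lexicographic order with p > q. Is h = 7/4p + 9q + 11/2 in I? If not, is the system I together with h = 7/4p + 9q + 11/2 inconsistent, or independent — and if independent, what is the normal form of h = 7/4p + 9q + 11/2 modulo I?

7/4p + 9q + 11/2 lies in I (it reduces to 0).

First compute the reduced Gröbner basis of I by Buchberger's algorithm.
f_1 = 2pq - 7p - 4q^2 - q + 21, LT = pq.
f_2 = 6p^2 + 3/5pq - 4p - q - 79/5, LT = p^2.
f_3 = -5p + 2q + 12, LT = p.

S(f_1,f_2): lcm = p^2q. S = -7/2p^2 - 21/10pq^2 + 1/6pq + 21/2p + 1/6q^2 + 79/30q.
  reduce S modulo (f_1, f_2, f_3):
  remainder -21/5q^3 - 291/20q^2 + 863/60q + 371/15 ≠ 0; add k_4 = -21/5q^3 - 291/20q^2 + 863/60q + 371/15 to the basis.

S(f_1,f_3): lcm = pq. S = -7/2p - 8/5q^2 + 19/10q + 21/2.
  reduce S modulo (f_1, f_2, f_3, k_4):
  remainder -8/5q^2 + 1/2q + 21/10 ≠ 0; add k_5 = -8/5q^2 + 1/2q + 21/10 to the basis.

S(f_2,f_3): lcm = p^2. S = 1/2pq + 26/15p - 1/6q - 79/30.
  reduce S modulo (f_1, f_2, f_3, k_4, k_5):
  remainder 2147/1200q + 2147/1200 ≠ 0; add k_6 = 2147/1200q + 2147/1200 to the basis.

The other S-polynomials (S(f_1,k_4), S(f_2,k_4), S(f_3,k_4), S(f_1,k_5), S(f_2,k_5), S(f_3,k_5), S(k_4,k_5), S(f_1,k_6), S(f_2,k_6), S(f_3,k_6), S(k_4,k_6), S(k_5,k_6)) all reduce to 0 modulo the current basis, so we have a Gröbner basis.
Inter-reduce: drop elements whose leading term is divisible by another's, tail-reduce, and make monic.
Reduced Gröbner basis: {p - 2, q + 1}.
Label its elements g_1 = p - 2, g_2 = q + 1.

Reduce h = 7/4p + 9q + 11/2 modulo G:
  leading term p: subtract (7/4)·g_1 from 7/4p + 9q + 11/2 → 9q + 9
  leading term q: subtract (9)·g_2 from 9q + 9 → 0
  normal form = 0.
Since the normal form is 0, h ∈ I.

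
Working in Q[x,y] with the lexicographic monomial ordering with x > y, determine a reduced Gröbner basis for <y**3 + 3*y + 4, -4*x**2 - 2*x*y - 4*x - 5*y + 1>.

f_1 = y**3 + 3*y + 4, LT = y**3.
f_2 = -4*x**2 - 2*x*y - 4*x - 5*y + 1, LT = x**2.

The S-polynomials (S(f_1,f_2)) all reduce to 0 modulo the current basis, so we have a Gröbner basis.

G = {x**2 + 1/2*x*y + x + 5/4*y - 1/4, y**3 + 3*y + 4}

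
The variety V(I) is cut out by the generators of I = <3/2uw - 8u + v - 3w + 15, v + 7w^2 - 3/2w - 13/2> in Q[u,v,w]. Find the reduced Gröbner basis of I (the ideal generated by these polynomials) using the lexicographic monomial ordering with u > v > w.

f_1 = 3/2uw - 8u + v - 3w + 15, LT = uw.
f_2 = v + 7w^2 - 3/2w - 13/2, LT = v.

The S-polynomials (S(f_1,f_2)) all reduce to 0 modulo the current basis, so we have a Gröbner basis.

G = {uw - 16/3u - 14/3w^2 - w + 43/3, v + 7w^2 - 3/2w - 13/2}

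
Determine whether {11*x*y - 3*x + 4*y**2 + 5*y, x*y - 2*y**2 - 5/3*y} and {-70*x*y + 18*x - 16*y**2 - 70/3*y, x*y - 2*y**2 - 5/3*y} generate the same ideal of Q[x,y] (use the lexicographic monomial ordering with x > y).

Since reduced Gröbner bases are canonical representatives of ideals under a given ordering, it suffices to compute and compare them.
Buchberger on the first generating set:
f_1 = 11*x*y - 3*x + 4*y**2 + 5*y, LT = x*y.
f_2 = x*y - 2*y**2 - 5/3*y, LT = x*y.

S(f_1,f_2): lcm = x*y. S = -3/11*x + 26/11*y**2 + 70/33*y.
  leading term x: no divisor's leading term divides it; move -3/11*x to the remainder.
  leading term y**2: no divisor's leading term divides it; move 26/11*y**2 to the remainder.
  leading term y: no divisor's leading term divides it; move 70/33*y to the remainder.
  remainder -3/11*x + 26/11*y**2 + 70/33*y ≠ 0; add g_3 = -3/11*x + 26/11*y**2 + 70/33*y to the basis.

S(f_1,g_3): lcm = x*y. S = -3/11*x + 26/3*y**3 + 806/99*y**2 + 5/11*y.
  leading term x: subtract (1)·g_3 from -3/11*x + 26/3*y**3 + 806/99*y**2 + 5/11*y → 26/3*y**3 + 52/9*y**2 - 5/3*y
  leading term y**3: no divisor's leading term divides it; move 26/3*y**3 to the remainder.
  leading term y**2: no divisor's leading term divides it; move 52/9*y**2 to the remainder.
  leading term y: no divisor's leading term divides it; move -5/3*y to the remainder.
  remainder 26/3*y**3 + 52/9*y**2 - 5/3*y ≠ 0; add g_4 = 26/3*y**3 + 52/9*y**2 - 5/3*y to the basis.

The other S-polynomials (S(f_2,g_3), S(f_1,g_4), S(f_2,g_4), S(g_3,g_4)) all reduce to 0 modulo the current basis, so we have a Gröbner basis.
Inter-reduce: drop elements whose leading term is divisible by another's, tail-reduce, and make monic.
Reduced Gröbner basis: {x - 26/3*y**2 - 70/9*y, y**3 + 2/3*y**2 - 5/26*y}.

Buchberger on the second generating set:
h_1 = -70*x*y + 18*x - 16*y**2 - 70/3*y, LT = x*y.
h_2 = x*y - 2*y**2 - 5/3*y, LT = x*y.

S(h_1,h_2): lcm = x*y. S = -9/35*x + 78/35*y**2 + 2*y.
  leading term x: no divisor's leading term divides it; move -9/35*x to the remainder.
  leading term y**2: no divisor's leading term divides it; move 78/35*y**2 to the remainder.
  leading term y: no divisor's leading term divides it; move 2*y to the remainder.
  remainder -9/35*x + 78/35*y**2 + 2*y ≠ 0; add k_3 = -9/35*x + 78/35*y**2 + 2*y to the basis.

S(h_1,k_3): lcm = x*y. S = -9/35*x + 26/3*y**3 + 2522/315*y**2 + 1/3*y.
  leading term x: subtract (1)·k_3 from -9/35*x + 26/3*y**3 + 2522/315*y**2 + 1/3*y → 26/3*y**3 + 52/9*y**2 - 5/3*y
  leading term y**3: no divisor's leading term divides it; move 26/3*y**3 to the remainder.
  leading term y**2: no divisor's leading term divides it; move 52/9*y**2 to the remainder.
  leading term y: no divisor's leading term divides it; move -5/3*y to the remainder.
  remainder 26/3*y**3 + 52/9*y**2 - 5/3*y ≠ 0; add k_4 = 26/3*y**3 + 52/9*y**2 - 5/3*y to the basis.

The other S-polynomials (S(h_2,k_3), S(h_1,k_4), S(h_2,k_4), S(k_3,k_4)) all reduce to 0 modulo the current basis, so we have a Gröbner basis.
Inter-reduce: drop elements whose leading term is divisible by another's, tail-reduce, and make monic.
Reduced Gröbner basis: {x - 26/3*y**2 - 70/9*y, y**3 + 2/3*y**2 - 5/26*y}.

The two bases agree; hence the ideals are identical.

Yes, the ideals are equal.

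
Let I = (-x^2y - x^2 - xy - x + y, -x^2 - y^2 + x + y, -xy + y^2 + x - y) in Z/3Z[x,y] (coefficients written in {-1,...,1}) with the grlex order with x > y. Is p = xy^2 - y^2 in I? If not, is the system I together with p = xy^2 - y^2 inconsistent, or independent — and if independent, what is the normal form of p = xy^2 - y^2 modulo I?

First compute the reduced Gröbner basis of I by Buchberger's algorithm.
f_1 = -x^2y - x^2 - xy - x + y, LT = x^2y.
f_2 = -x^2 - y^2 + x + y, LT = x^2.
f_3 = -xy + y^2 + x - y, LT = xy.

S(f_1,f_2): lcm = x^2y. S = -y^3 + x^2 - xy + y^2 + x - y.
  reduce S modulo (f_1, f_2, f_3):
  remainder -y^3 - y^2 + x + y ≠ 0; add h_4 = -y^3 - y^2 + x + y to the basis.

S(f_1,f_3): lcm = x^2y. S = xy^2 - x^2 + x - y.
  reduce S modulo (f_1, f_2, f_3, h_4):
  remainder -x + y ≠ 0; add h_5 = -x + y to the basis.

S(f_1,h_4): lcm = x^2y^3. S = xy^3 + x^3 + x^2y + xy^2 - y^3.
  reduce S modulo (f_1, f_2, f_3, h_4, h_5):
  remainder y^2 - y ≠ 0; add h_6 = y^2 - y to the basis.

The other S-polynomials (S(f_2,f_3), S(f_2,h_4), S(f_3,h_4), S(f_1,h_5), S(f_2,h_5), S(f_3,h_5), S(h_4,h_5), S(f_1,h_6), S(f_2,h_6), S(f_3,h_6), S(h_4,h_6), S(h_5,h_6)) all reduce to 0 modulo the current basis, so we have a Gröbner basis.
Inter-reduce: drop elements whose leading term is divisible by another's, tail-reduce, and make monic.
Reduced Gröbner basis: {y^2 - y, x - y}.
Label its elements g_1 = y^2 - y, g_2 = x - y.

Reduce p = xy^2 - y^2 modulo G:
  leading term xy^2: subtract (x)·g_1 from xy^2 - y^2 → xy - y^2
  leading term xy: subtract (y)·g_2 from xy - y^2 → 0
  normal form = 0.
Since the normal form is 0, p ∈ I.

xy^2 - y^2 lies in I (it reduces to 0).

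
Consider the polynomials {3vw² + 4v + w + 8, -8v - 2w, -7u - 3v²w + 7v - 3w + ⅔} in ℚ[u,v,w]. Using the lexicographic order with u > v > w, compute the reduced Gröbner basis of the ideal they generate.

f_1 = 3vw² + 4v + w + 8, LT = vw².
f_2 = -8v - 2w, LT = v.
f_3 = -7u - 3v²w + 7v - 3w + ⅔, LT = u.

S(f_1,f_2): lcm = vw². S = 4/3v - ¼w³ + ⅓w + 8/3.
  leading term v: subtract (-⅙)·f_2 from 4/3v - ¼w³ + ⅓w + 8/3 → -¼w³ + 8/3
  leading term w³: no divisor's leading term divides it; move -¼w³ to the remainder.
  leading term 1: no divisor's leading term divides it; move 8/3 to the remainder.
  remainder -¼w³ + 8/3 ≠ 0; add g_4 = -¼w³ + 8/3 to the basis.

S(f_1,f_3): leading monomials are coprime, so the S-polynomial reduces to 0 (Buchberger's first criterion).
S(f_2,f_3): leading monomials are coprime, so the S-polynomial reduces to 0 (Buchberger's first criterion).
S(f_1,g_4): lcm = vw³. S = 4/3vw + 32/3v + ⅓w² + 8/3w.
  leading term vw: subtract (-⅙w)·f_2 from 4/3vw + 32/3v + ⅓w² + 8/3w → 32/3v + 8/3w
  leading term v: subtract (-4/3)·f_2 from 32/3v + 8/3w → 0
  remainder 0.

S(f_2,g_4): leading monomials are coprime, so the S-polynomial reduces to 0 (Buchberger's first criterion).
S(f_3,g_4): leading monomials are coprime, so the S-polynomial reduces to 0 (Buchberger's first criterion).
Every S-polynomial of the final basis reduces to 0, so we have a Gröbner basis.
Inter-reduce: drop elements whose leading term is divisible by another's, tail-reduce, and make monic.

G = {u + 19/28w + 4/21, v + ¼w, w³ - 32/3}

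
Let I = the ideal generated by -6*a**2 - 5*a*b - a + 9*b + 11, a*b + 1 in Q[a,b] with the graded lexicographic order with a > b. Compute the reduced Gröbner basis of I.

f_1 = -6*a**2 - 5*a*b - a + 9*b + 11, LT = a**2.
f_2 = a*b + 1, LT = a*b.

S(f_1,f_2): lcm = a**2*b. S = 5/6*a*b**2 + 1/6*a*b - 3/2*b**2 - a - 11/6*b.
  reduce S modulo (f_1, f_2):
  remainder -3/2*b**2 - a - 8/3*b - 1/6 ≠ 0; add g_3 = -3/2*b**2 - a - 8/3*b - 1/6 to the basis.

The other S-polynomials (S(f_1,g_3), S(f_2,g_3)) all reduce to 0 modulo the current basis, so we have a Gröbner basis.

G = {a**2 + 1/6*a - 3/2*b - 8/3, a*b + 1, b**2 + 2/3*a + 16/9*b + 1/9}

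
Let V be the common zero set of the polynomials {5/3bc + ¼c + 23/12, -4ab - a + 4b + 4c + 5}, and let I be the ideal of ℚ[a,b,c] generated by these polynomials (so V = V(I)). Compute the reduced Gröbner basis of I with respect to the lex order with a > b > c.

G = {ab + ¼a - b - c - 5/4, ac - 23/2a - 10c² - 11c + 23/2, bc + 3/20c + 23/20}

f_1 = 5/3bc + ¼c + 23/12, LT = bc.
f_2 = -4ab - a + 4b + 4c + 5, LT = ab.

S(f_1,f_2): lcm = abc. S = -1/10ac + 23/20a + bc + c² + 5/4c.
  leading term ac: no divisor's leading term divides it; move -1/10ac to the remainder.
  leading term a: no divisor's leading term divides it; move 23/20a to the remainder.
  leading term bc: subtract (⅗)·f_1 from bc + c² + 5/4c → c² + 11/10c - 23/20
  leading term c²: no divisor's leading term divides it; move c² to the remainder.
  leading term c: no divisor's leading term divides it; move 11/10c to the remainder.
  leading term 1: no divisor's leading term divides it; move -23/20 to the remainder.
  remainder -1/10ac + 23/20a + c² + 11/10c - 23/20 ≠ 0; add g_3 = -1/10ac + 23/20a + c² + 11/10c - 23/20 to the basis.

S(f_1,g_3): lcm = abc. S = 23/2ab + 3/20ac + 23/20a + 10bc² + 11bc - 23/2b.
  leading term ab: subtract (-23/8)·f_2 from 23/2ab + 3/20ac + 23/20a + 10bc² + 11bc - 23/2b → 3/20ac - 69/40a + 10bc² + 11bc + 23/2c + 115/8
  leading term ac: subtract (-3/2)·g_3 from 3/20ac - 69/40a + 10bc² + 11bc + 23/2c + 115/8 → 10bc² + 11bc + 3/2c² + 263/20c + 253/20
  leading term bc²: subtract (6c)·f_1 from 10bc² + 11bc + 3/2c² + 263/20c + 253/20 → 11bc + 33/20c + 253/20
  leading term bc: subtract (33/5)·f_1 from 11bc + 33/20c + 253/20 → 0
  remainder 0.

S(f_2,g_3): lcm = abc. S = 23/2ab + ¼ac + 10bc² + 10bc - 23/2b - c² - 5/4c.
  leading term ab: subtract (-23/8)·f_2 from 23/2ab + ¼ac + 10bc² + 10bc - 23/2b - c² - 5/4c → ¼ac - 23/8a + 10bc² + 10bc - c² + 41/4c + 115/8
  leading term ac: subtract (-5/2)·g_3 from ¼ac - 23/8a + 10bc² + 10bc - c² + 41/4c + 115/8 → 10bc² + 10bc + 3/2c² + 13c + 23/2
  leading term bc²: subtract (6c)·f_1 from 10bc² + 10bc + 3/2c² + 13c + 23/2 → 10bc + 3/2c + 23/2
  leading term bc: subtract (6)·f_1 from 10bc + 3/2c + 23/2 → 0
  remainder 0.

Every S-polynomial of the final basis reduces to 0, so we have a Gröbner basis.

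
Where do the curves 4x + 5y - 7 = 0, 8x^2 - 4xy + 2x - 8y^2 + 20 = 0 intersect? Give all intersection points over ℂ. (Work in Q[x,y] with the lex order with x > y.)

{(-27/76, 32/19), (-2, 3)}

Compute a lex Gröbner basis by Buchberger's algorithm.
f_1 = 4x + 5y - 7, LT = x.
f_2 = 8x^2 - 4xy + 2x - 8y^2 + 20, LT = x^2.

S(f_1,f_2): lcm = x^2. S = 7/4xy - 2x + y^2 - 5/2.
  reduce S modulo (f_1, f_2):
  remainder -19/16y^2 + 89/16y - 6 ≠ 0; add h_3 = -19/16y^2 + 89/16y - 6 to the basis.

The other S-polynomials (S(f_1,h_3), S(f_2,h_3)) all reduce to 0 modulo the current basis, so we have a Gröbner basis.
Inter-reduce: drop elements whose leading term is divisible by another's, tail-reduce, and make monic.
Reduced Gröbner basis: {x + 5/4y - 7/4, y^2 - 89/19y + 96/19}.

From the last basis element, y^2 - 89/19y + 96/19 = 0, so y takes values in {32/19, 3}. Each choice, substituted upward through the basis, yields the corresponding point(s) of the solution set.
  y = 32/19: the earlier basis element becomes x + 27/76 = 0, giving x = -27/76 — point (-27/76, 32/19).
  y = 3: the earlier basis element becomes x + 2 = 0, giving x = -2 — point (-2, 3).
This is the nonlinear analogue of row-reducing a linear system.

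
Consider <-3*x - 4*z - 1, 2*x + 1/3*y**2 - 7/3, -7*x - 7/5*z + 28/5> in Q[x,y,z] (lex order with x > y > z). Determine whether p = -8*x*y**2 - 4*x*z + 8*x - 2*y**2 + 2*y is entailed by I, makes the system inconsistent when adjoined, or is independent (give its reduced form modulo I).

-8*x*y**2 - 4*x*z + 8*x - 2*y**2 + 2*y is independent of I; its normal form modulo I is 2*y + 2.

First compute the reduced Gröbner basis of I by Buchberger's algorithm.
f_1 = -3*x - 4*z - 1, LT = x.
f_2 = 2*x + 1/3*y**2 - 7/3, LT = x.
f_3 = -7*x - 7/5*z + 28/5, LT = x.

S(f_1,f_2): lcm = x. S = -1/6*y**2 + 4/3*z + 3/2.
  leading term y**2: no divisor's leading term divides it; move -1/6*y**2 to the remainder.
  leading term z: no divisor's leading term divides it; move 4/3*z to the remainder.
  leading term 1: no divisor's leading term divides it; move 3/2 to the remainder.
  remainder -1/6*y**2 + 4/3*z + 3/2 ≠ 0; add h_4 = -1/6*y**2 + 4/3*z + 3/2 to the basis.

S(f_1,f_3): lcm = x. S = 17/15*z + 17/15.
  leading term z: no divisor's leading term divides it; move 17/15*z to the remainder.
  leading term 1: no divisor's leading term divides it; move 17/15 to the remainder.
  remainder 17/15*z + 17/15 ≠ 0; add h_5 = 17/15*z + 17/15 to the basis.

S(f_2,f_3): lcm = x. S = 1/6*y**2 - 1/5*z - 11/30.
  leading term y**2: subtract (-1)·h_4 from 1/6*y**2 - 1/5*z - 11/30 → 17/15*z + 17/15
  leading term z: subtract (1)·h_5 from 17/15*z + 17/15 → 0
  remainder 0.

S(f_1,h_4): leading monomials are coprime, so the S-polynomial reduces to 0 (Buchberger's first criterion).
S(f_2,h_4): leading monomials are coprime, so the S-polynomial reduces to 0 (Buchberger's first criterion).
S(f_3,h_4): leading monomials are coprime, so the S-polynomial reduces to 0 (Buchberger's first criterion).
S(f_1,h_5): leading monomials are coprime, so the S-polynomial reduces to 0 (Buchberger's first criterion).
S(f_2,h_5): leading monomials are coprime, so the S-polynomial reduces to 0 (Buchberger's first criterion).
S(f_3,h_5): leading monomials are coprime, so the S-polynomial reduces to 0 (Buchberger's first criterion).
S(h_4,h_5): leading monomials are coprime, so the S-polynomial reduces to 0 (Buchberger's first criterion).
Every S-polynomial of the final basis reduces to 0, so we have a Gröbner basis.
Inter-reduce: drop elements whose leading term is divisible by another's, tail-reduce, and make monic.
Reduced Gröbner basis: {x - 1, y**2 - 1, z + 1}.
Label its elements g_1 = x - 1, g_2 = y**2 - 1, g_3 = z + 1.

Reduce p = -8*x*y**2 - 4*x*z + 8*x - 2*y**2 + 2*y modulo G:
  leading term x*y**2: subtract (-8*y**2)·g_1 from -8*x*y**2 - 4*x*z + 8*x - 2*y**2 + 2*y → -4*x*z + 8*x - 10*y**2 + 2*y
  leading term x*z: subtract (-4*z)·g_1 from -4*x*z + 8*x - 10*y**2 + 2*y → 8*x - 10*y**2 + 2*y - 4*z
  leading term x: subtract (8)·g_1 from 8*x - 10*y**2 + 2*y - 4*z → -10*y**2 + 2*y - 4*z + 8
  leading term y**2: subtract (-10)·g_2 from -10*y**2 + 2*y - 4*z + 8 → 2*y - 4*z - 2
  leading term y: no divisor's leading term divides it; move 2*y to the remainder.
  leading term z: subtract (-4)·g_3 from -4*z - 2 → 2
  leading term 1: no divisor's leading term divides it; move 2 to the remainder.
  normal form = 2*y + 2.
The normal form is nonzero, so p ∉ I. Since p minus its normal form lies in I, I + (p) = I + (r) where r = 2*y + 2; decide whether this ideal is the whole ring.
Run Buchberger on G together with r (pairs among the g_i already reduce to 0 since G is a Gröbner basis):
g_1 = x - 1, LT = x.
g_2 = y**2 - 1, LT = y**2.
g_3 = z + 1, LT = z.
r = 2*y + 2, LT = y.

S(g_1,g_2): leading monomials are coprime, so the S-polynomial reduces to 0 (Buchberger's first criterion).
S(g_1,g_3): leading monomials are coprime, so the S-polynomial reduces to 0 (Buchberger's first criterion).
S(g_1,r): leading monomials are coprime, so the S-polynomial reduces to 0 (Buchberger's first criterion).
S(g_2,g_3): leading monomials are coprime, so the S-polynomial reduces to 0 (Buchberger's first criterion).
S(g_2,r): lcm = y**2. S = -y - 1.
  leading term y: subtract (-1/2)·r from -y - 1 → 0
  remainder 0.

S(g_3,r): leading monomials are coprime, so the S-polynomial reduces to 0 (Buchberger's first criterion).
Every S-polynomial of the final basis reduces to 0, so we have a Gröbner basis.
Inter-reduce: drop elements whose leading term is divisible by another's, tail-reduce, and make monic.
Reduced Gröbner basis: {x - 1, y + 1, z + 1}.
The reduced Gröbner basis of I + (p) is {x - 1, y + 1, z + 1} ≠ {1}, a proper ideal, so the enlarged system stays consistent: p is independent of I, with normal form 2*y + 2.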